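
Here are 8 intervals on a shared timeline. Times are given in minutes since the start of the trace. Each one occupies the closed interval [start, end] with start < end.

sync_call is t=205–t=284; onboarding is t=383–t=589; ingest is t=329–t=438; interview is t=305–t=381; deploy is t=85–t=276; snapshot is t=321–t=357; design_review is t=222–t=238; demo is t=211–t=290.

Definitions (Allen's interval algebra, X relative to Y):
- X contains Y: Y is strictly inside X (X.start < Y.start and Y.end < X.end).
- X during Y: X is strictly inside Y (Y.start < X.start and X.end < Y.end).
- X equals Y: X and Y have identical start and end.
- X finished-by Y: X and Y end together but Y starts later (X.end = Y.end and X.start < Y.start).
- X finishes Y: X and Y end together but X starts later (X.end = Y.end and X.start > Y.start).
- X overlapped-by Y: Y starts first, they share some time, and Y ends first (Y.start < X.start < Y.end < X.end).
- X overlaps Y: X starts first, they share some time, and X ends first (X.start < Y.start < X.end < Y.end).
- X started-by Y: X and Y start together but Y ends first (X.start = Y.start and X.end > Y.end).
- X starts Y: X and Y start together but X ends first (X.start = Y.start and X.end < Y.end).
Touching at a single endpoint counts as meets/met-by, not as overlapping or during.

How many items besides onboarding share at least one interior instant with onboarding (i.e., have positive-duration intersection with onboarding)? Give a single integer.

1

Target onboarding = [t=383, t=589].
demo [t=211, t=290] → before → no.
deploy [t=85, t=276] → before → no.
design_review [t=222, t=238] → before → no.
ingest [t=329, t=438] → overlaps → counts.
interview [t=305, t=381] → before → no.
snapshot [t=321, t=357] → before → no.
sync_call [t=205, t=284] → before → no.
Total: 1.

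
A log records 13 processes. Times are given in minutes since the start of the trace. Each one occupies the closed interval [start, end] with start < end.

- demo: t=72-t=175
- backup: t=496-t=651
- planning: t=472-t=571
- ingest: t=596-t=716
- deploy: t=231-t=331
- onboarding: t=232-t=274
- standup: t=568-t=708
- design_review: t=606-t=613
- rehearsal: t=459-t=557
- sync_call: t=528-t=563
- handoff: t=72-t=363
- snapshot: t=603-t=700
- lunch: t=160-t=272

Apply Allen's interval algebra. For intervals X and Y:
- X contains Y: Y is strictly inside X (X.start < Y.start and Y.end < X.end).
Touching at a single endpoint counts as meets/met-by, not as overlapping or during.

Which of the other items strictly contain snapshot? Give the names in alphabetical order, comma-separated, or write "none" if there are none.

ingest, standup

Target snapshot = [t=603, t=700].
backup [t=496, t=651] → overlaps → no.
demo [t=72, t=175] → before → no.
deploy [t=231, t=331] → before → no.
design_review [t=606, t=613] → during → no.
handoff [t=72, t=363] → before → no.
ingest [t=596, t=716] → contains → yes.
lunch [t=160, t=272] → before → no.
onboarding [t=232, t=274] → before → no.
planning [t=472, t=571] → before → no.
rehearsal [t=459, t=557] → before → no.
standup [t=568, t=708] → contains → yes.
sync_call [t=528, t=563] → before → no.
Result: ingest, standup.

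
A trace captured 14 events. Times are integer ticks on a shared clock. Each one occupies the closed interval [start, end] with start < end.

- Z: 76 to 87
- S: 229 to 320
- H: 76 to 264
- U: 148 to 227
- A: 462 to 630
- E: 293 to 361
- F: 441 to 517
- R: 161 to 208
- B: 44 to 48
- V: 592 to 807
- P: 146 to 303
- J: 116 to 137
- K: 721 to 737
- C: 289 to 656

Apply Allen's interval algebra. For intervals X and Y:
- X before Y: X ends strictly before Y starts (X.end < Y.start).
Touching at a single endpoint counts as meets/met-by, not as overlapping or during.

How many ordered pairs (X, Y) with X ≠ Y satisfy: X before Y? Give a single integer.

Checking all 182 ordered pairs for relation 'before'; matching pairs in alphabetical order:
(A, K): A before K ✓
(B, A): B before A ✓
(B, C): B before C ✓
(B, E): B before E ✓
(B, F): B before F ✓
(B, H): B before H ✓
(B, J): B before J ✓
(B, K): B before K ✓
(B, P): B before P ✓
(B, R): B before R ✓
(B, S): B before S ✓
(B, U): B before U ✓
(B, V): B before V ✓
(B, Z): B before Z ✓
(C, K): C before K ✓
(E, A): E before A ✓
(E, F): E before F ✓
(E, K): E before K ✓
(E, V): E before V ✓
(F, K): F before K ✓
(F, V): F before V ✓
(H, A): H before A ✓
(H, C): H before C ✓
(H, E): H before E ✓
... plus 46 further pairs not listed.
Count: 70.

70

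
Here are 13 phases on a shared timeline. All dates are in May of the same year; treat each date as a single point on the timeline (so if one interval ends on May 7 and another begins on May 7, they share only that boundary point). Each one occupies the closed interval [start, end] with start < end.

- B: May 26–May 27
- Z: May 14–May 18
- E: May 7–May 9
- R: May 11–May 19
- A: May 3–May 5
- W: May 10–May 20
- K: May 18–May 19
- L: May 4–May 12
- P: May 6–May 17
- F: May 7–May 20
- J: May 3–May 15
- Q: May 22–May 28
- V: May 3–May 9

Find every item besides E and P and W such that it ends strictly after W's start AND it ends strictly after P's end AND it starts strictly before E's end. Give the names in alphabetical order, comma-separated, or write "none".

F

Conditions: its end is strictly after W's start (X.end > May 10) AND its end is strictly after P's end (X.end > May 17) AND its start is strictly before E's end (X.start < May 9).
A: end May 5 > May 10? ✗; end May 5 > May 17? ✗; start May 3 < May 9? ✓ → no.
B: end May 27 > May 10? ✓; end May 27 > May 17? ✓; start May 26 < May 9? ✗ → no.
F: end May 20 > May 10? ✓; end May 20 > May 17? ✓; start May 7 < May 9? ✓ → yes.
J: end May 15 > May 10? ✓; end May 15 > May 17? ✗; start May 3 < May 9? ✓ → no.
K: end May 19 > May 10? ✓; end May 19 > May 17? ✓; start May 18 < May 9? ✗ → no.
L: end May 12 > May 10? ✓; end May 12 > May 17? ✗; start May 4 < May 9? ✓ → no.
Q: end May 28 > May 10? ✓; end May 28 > May 17? ✓; start May 22 < May 9? ✗ → no.
R: end May 19 > May 10? ✓; end May 19 > May 17? ✓; start May 11 < May 9? ✗ → no.
V: end May 9 > May 10? ✗; end May 9 > May 17? ✗; start May 3 < May 9? ✓ → no.
Z: end May 18 > May 10? ✓; end May 18 > May 17? ✓; start May 14 < May 9? ✗ → no.
Result: F.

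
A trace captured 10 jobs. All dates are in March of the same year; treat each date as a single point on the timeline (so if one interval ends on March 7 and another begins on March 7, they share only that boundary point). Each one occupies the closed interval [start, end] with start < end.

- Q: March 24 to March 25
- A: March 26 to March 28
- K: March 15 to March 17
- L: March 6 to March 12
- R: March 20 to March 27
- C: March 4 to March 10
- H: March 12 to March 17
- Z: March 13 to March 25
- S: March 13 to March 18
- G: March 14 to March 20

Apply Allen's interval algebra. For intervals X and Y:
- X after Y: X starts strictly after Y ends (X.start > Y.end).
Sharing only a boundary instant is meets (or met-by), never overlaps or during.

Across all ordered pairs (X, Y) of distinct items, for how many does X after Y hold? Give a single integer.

28

Checking all 90 ordered pairs for relation 'after'; matching pairs in alphabetical order:
(A, C): A after C ✓
(A, G): A after G ✓
(A, H): A after H ✓
(A, K): A after K ✓
(A, L): A after L ✓
(A, Q): A after Q ✓
(A, S): A after S ✓
(A, Z): A after Z ✓
(G, C): G after C ✓
(G, L): G after L ✓
(H, C): H after C ✓
(K, C): K after C ✓
(K, L): K after L ✓
(Q, C): Q after C ✓
(Q, G): Q after G ✓
(Q, H): Q after H ✓
(Q, K): Q after K ✓
(Q, L): Q after L ✓
(Q, S): Q after S ✓
(R, C): R after C ✓
(R, H): R after H ✓
(R, K): R after K ✓
(R, L): R after L ✓
(R, S): R after S ✓
... plus 4 further pairs not listed.
Count: 28.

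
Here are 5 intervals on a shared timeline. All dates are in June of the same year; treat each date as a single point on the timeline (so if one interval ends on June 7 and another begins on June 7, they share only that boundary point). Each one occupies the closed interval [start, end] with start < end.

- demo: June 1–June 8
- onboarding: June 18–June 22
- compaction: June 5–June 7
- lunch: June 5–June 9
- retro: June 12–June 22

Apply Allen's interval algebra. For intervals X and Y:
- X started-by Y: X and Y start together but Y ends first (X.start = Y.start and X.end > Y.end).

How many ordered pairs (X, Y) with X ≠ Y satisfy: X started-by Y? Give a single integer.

1

Checking all 20 ordered pairs for relation 'started-by'; matching pairs in alphabetical order:
(lunch, compaction): lunch started-by compaction ✓
Count: 1.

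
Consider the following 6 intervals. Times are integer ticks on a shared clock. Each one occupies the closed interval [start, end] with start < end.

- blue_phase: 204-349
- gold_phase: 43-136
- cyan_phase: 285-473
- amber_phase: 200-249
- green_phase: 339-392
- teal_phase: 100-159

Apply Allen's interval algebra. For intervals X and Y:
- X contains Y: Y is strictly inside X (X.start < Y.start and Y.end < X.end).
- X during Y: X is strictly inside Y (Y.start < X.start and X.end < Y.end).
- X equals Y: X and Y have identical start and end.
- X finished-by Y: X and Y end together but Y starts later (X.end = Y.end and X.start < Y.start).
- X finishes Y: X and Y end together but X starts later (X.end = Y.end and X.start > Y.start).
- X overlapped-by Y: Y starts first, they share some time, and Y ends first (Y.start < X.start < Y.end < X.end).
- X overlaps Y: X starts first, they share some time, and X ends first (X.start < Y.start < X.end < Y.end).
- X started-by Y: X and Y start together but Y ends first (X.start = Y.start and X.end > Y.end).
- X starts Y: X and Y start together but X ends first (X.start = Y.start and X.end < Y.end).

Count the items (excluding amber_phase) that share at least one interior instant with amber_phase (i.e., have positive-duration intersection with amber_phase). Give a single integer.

1

Target amber_phase = [200, 249].
blue_phase [204, 349] → overlapped-by → counts.
cyan_phase [285, 473] → after → no.
gold_phase [43, 136] → before → no.
green_phase [339, 392] → after → no.
teal_phase [100, 159] → before → no.
Total: 1.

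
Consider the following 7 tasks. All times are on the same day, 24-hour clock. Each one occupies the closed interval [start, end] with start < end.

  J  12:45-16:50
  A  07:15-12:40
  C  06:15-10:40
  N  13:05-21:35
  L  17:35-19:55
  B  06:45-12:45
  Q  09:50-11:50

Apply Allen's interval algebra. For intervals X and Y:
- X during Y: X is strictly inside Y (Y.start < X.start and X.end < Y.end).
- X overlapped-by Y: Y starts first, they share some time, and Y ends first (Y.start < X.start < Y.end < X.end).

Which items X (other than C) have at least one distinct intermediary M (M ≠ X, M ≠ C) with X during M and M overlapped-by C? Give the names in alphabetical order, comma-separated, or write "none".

A, Q

Target C = [06:15, 10:40].
Intermediaries M with M overlapped-by C: A, B, Q.
Via A — items with X during A: Q.
Via B — items with X during B: A, Q.
Via Q — items with X during Q: none.
Union: A, Q.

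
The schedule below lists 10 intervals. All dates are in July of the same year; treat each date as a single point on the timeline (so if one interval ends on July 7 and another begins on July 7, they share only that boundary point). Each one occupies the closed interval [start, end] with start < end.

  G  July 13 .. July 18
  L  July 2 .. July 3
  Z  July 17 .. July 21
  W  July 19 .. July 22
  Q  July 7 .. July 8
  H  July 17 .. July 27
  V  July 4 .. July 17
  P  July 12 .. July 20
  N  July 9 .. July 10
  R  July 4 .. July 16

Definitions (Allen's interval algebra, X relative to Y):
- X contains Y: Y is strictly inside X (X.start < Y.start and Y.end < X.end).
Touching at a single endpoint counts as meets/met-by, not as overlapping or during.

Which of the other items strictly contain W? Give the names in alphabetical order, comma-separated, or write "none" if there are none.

H

Target W = [July 19, July 22].
G [July 13, July 18] → before → no.
H [July 17, July 27] → contains → yes.
L [July 2, July 3] → before → no.
N [July 9, July 10] → before → no.
P [July 12, July 20] → overlaps → no.
Q [July 7, July 8] → before → no.
R [July 4, July 16] → before → no.
V [July 4, July 17] → before → no.
Z [July 17, July 21] → overlaps → no.
Result: H.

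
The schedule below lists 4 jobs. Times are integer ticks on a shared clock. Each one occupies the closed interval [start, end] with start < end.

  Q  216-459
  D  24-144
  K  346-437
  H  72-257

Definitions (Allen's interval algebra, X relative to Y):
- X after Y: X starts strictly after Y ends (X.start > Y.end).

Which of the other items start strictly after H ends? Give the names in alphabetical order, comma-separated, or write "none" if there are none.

K

Target H = [72, 257].
D [24, 144] → overlaps → no.
K [346, 437] → after → yes.
Q [216, 459] → overlapped-by → no.
Result: K.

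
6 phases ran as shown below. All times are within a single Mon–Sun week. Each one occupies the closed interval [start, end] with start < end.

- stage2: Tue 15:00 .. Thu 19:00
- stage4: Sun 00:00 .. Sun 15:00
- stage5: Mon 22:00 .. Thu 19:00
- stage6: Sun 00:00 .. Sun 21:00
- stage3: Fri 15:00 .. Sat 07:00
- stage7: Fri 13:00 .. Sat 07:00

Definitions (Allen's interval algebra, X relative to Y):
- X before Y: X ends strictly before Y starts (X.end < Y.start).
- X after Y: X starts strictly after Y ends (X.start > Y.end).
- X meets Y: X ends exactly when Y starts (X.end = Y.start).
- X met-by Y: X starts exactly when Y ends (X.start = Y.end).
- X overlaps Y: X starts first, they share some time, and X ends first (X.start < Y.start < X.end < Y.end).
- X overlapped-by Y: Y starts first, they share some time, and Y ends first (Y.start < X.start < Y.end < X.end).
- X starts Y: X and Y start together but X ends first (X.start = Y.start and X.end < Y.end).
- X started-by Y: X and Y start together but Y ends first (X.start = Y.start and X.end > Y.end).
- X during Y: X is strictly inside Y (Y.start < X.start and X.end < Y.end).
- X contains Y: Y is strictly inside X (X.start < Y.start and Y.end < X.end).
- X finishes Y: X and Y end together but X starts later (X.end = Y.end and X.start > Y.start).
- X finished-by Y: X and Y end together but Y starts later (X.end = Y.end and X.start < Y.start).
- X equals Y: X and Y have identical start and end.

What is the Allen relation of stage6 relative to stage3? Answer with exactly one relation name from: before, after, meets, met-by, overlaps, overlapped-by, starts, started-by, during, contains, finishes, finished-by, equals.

stage6 = [Sun 00:00, Sun 21:00]; stage3 = [Fri 15:00, Sat 07:00].
Compare endpoints: stage6.start > stage3.start, stage6.start > stage3.end, stage6.end > stage3.start, stage6.end > stage3.end.
That pattern is 'after'.

after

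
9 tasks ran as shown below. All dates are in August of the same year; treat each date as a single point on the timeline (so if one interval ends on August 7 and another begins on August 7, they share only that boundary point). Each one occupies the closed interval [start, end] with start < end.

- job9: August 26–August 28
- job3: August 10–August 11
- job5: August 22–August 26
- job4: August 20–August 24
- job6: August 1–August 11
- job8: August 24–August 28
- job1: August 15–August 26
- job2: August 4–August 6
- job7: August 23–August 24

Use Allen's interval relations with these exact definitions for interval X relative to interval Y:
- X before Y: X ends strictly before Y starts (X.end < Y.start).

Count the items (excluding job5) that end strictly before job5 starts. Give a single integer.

Target job5 = [August 22, August 26].
job1 [August 15, August 26] → finished-by → no.
job2 [August 4, August 6] → before → counts.
job3 [August 10, August 11] → before → counts.
job4 [August 20, August 24] → overlaps → no.
job6 [August 1, August 11] → before → counts.
job7 [August 23, August 24] → during → no.
job8 [August 24, August 28] → overlapped-by → no.
job9 [August 26, August 28] → met-by → no.
Total: 3.

3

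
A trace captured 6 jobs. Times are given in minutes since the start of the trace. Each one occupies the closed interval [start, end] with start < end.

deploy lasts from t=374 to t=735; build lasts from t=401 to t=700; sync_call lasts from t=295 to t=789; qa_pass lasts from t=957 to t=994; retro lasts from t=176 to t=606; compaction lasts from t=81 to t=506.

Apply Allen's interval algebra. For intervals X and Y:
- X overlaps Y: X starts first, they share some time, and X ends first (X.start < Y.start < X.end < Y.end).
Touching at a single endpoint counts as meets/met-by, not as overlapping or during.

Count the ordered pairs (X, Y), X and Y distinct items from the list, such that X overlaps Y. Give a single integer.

Checking all 30 ordered pairs for relation 'overlaps'; matching pairs in alphabetical order:
(compaction, build): compaction overlaps build ✓
(compaction, deploy): compaction overlaps deploy ✓
(compaction, retro): compaction overlaps retro ✓
(compaction, sync_call): compaction overlaps sync_call ✓
(retro, build): retro overlaps build ✓
(retro, deploy): retro overlaps deploy ✓
(retro, sync_call): retro overlaps sync_call ✓
Count: 7.

7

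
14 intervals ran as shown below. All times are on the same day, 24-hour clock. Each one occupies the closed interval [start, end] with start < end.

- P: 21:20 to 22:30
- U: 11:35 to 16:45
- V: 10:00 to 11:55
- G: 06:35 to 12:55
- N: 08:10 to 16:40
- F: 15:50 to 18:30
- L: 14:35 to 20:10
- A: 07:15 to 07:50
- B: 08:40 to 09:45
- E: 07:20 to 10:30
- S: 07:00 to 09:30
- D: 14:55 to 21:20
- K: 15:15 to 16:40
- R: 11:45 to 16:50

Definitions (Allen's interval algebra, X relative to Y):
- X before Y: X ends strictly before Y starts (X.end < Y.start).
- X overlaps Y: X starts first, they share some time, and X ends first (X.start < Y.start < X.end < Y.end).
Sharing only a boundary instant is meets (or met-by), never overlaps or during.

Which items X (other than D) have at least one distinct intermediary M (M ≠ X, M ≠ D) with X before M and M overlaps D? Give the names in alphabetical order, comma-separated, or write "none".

A, B, E, G, S, V

Target D = [14:55, 21:20].
Intermediaries M with M overlaps D: L, N, R, U.
Via L — items with X before L: A, B, E, G, S, V.
Via N — items with X before N: A.
Via R — items with X before R: A, B, E, S.
Via U — items with X before U: A, B, E, S.
Union: A, B, E, G, S, V.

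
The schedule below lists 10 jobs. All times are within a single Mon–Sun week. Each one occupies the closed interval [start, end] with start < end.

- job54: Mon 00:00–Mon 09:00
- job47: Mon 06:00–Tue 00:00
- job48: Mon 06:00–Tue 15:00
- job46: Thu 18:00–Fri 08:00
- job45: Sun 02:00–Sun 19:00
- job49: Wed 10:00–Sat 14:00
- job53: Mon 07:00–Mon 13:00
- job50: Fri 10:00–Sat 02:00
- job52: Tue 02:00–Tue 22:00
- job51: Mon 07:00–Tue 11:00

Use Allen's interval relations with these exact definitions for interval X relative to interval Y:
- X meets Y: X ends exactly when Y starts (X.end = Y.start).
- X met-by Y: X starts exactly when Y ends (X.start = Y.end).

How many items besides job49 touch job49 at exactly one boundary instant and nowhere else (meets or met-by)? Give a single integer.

Target job49 = [Wed 10:00, Sat 14:00].
job45 [Sun 02:00, Sun 19:00] → after → no.
job46 [Thu 18:00, Fri 08:00] → during → no.
job47 [Mon 06:00, Tue 00:00] → before → no.
job48 [Mon 06:00, Tue 15:00] → before → no.
job50 [Fri 10:00, Sat 02:00] → during → no.
job51 [Mon 07:00, Tue 11:00] → before → no.
job52 [Tue 02:00, Tue 22:00] → before → no.
job53 [Mon 07:00, Mon 13:00] → before → no.
job54 [Mon 00:00, Mon 09:00] → before → no.
Total: 0.

0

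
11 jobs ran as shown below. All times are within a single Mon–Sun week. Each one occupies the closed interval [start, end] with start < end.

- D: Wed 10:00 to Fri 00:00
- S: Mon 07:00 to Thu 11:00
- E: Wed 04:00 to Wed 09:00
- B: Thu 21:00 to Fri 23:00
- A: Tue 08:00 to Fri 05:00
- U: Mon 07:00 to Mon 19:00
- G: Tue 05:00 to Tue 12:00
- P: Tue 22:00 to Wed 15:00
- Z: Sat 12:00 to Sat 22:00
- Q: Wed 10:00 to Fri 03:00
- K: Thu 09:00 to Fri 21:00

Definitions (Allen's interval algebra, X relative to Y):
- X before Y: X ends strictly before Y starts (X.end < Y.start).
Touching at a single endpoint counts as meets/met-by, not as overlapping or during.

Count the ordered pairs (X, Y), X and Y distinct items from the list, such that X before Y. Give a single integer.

Checking all 110 ordered pairs for relation 'before'; matching pairs in alphabetical order:
(A, Z): A before Z ✓
(B, Z): B before Z ✓
(D, Z): D before Z ✓
(E, B): E before B ✓
(E, D): E before D ✓
(E, K): E before K ✓
(E, Q): E before Q ✓
(E, Z): E before Z ✓
(G, B): G before B ✓
(G, D): G before D ✓
(G, E): G before E ✓
(G, K): G before K ✓
(G, P): G before P ✓
(G, Q): G before Q ✓
(G, Z): G before Z ✓
(K, Z): K before Z ✓
(P, B): P before B ✓
(P, K): P before K ✓
(P, Z): P before Z ✓
(Q, Z): Q before Z ✓
(S, B): S before B ✓
(S, Z): S before Z ✓
(U, A): U before A ✓
(U, B): U before B ✓
... plus 7 further pairs not listed.
Count: 31.

31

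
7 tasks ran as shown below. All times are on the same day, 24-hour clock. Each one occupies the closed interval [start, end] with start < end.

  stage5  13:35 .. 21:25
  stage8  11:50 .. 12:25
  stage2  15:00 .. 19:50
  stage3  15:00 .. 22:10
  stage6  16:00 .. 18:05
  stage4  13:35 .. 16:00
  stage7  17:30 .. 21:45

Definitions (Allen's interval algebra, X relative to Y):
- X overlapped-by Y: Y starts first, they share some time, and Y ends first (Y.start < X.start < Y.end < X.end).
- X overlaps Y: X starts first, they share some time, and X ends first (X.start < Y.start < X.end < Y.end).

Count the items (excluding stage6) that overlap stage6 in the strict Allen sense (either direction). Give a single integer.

Target stage6 = [16:00, 18:05].
stage2 [15:00, 19:50] → contains → no.
stage3 [15:00, 22:10] → contains → no.
stage4 [13:35, 16:00] → meets → no.
stage5 [13:35, 21:25] → contains → no.
stage7 [17:30, 21:45] → overlapped-by → counts.
stage8 [11:50, 12:25] → before → no.
Total: 1.

1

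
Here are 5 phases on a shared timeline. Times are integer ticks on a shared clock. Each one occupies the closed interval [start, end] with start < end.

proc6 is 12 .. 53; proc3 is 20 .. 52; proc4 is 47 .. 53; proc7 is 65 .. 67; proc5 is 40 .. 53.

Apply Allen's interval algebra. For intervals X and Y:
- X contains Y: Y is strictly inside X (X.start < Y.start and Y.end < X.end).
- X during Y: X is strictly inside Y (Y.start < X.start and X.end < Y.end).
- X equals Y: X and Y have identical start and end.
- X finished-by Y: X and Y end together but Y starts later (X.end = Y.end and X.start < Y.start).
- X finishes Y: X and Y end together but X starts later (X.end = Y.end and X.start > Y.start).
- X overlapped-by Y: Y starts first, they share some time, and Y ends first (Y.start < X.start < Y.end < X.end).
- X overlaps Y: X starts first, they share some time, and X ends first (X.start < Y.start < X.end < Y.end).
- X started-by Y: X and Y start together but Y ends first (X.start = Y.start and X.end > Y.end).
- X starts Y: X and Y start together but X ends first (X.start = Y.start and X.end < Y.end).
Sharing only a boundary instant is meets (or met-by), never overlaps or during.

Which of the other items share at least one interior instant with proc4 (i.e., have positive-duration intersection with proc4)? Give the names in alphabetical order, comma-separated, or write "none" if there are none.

proc3, proc5, proc6

Target proc4 = [47, 53].
proc3 [20, 52] → overlaps → yes.
proc5 [40, 53] → finished-by → yes.
proc6 [12, 53] → finished-by → yes.
proc7 [65, 67] → after → no.
Result: proc3, proc5, proc6.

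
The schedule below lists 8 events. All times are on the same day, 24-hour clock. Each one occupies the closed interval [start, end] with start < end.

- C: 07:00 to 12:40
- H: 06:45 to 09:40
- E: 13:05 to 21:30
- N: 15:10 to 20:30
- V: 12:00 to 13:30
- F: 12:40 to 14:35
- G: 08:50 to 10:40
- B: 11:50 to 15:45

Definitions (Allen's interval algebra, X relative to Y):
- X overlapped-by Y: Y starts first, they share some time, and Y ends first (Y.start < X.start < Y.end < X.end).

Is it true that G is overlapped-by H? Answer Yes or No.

G = [08:50, 10:40], H = [06:45, 09:40].
Actual relation of G to H: overlapped-by.
Asked whether 'overlapped-by' holds → Yes.

Yes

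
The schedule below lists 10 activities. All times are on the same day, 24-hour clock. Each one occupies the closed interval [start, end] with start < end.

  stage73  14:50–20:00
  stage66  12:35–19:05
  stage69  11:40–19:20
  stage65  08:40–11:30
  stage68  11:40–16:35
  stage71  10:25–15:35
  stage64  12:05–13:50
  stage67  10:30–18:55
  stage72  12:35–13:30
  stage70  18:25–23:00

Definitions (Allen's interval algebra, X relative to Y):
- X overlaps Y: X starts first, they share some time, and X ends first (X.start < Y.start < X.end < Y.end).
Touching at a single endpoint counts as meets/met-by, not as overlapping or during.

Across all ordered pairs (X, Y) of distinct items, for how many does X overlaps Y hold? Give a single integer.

Checking all 90 ordered pairs for relation 'overlaps'; matching pairs in alphabetical order:
(stage64, stage66): stage64 overlaps stage66 ✓
(stage65, stage67): stage65 overlaps stage67 ✓
(stage65, stage71): stage65 overlaps stage71 ✓
(stage66, stage70): stage66 overlaps stage70 ✓
(stage66, stage73): stage66 overlaps stage73 ✓
(stage67, stage66): stage67 overlaps stage66 ✓
(stage67, stage69): stage67 overlaps stage69 ✓
(stage67, stage70): stage67 overlaps stage70 ✓
(stage67, stage73): stage67 overlaps stage73 ✓
(stage68, stage66): stage68 overlaps stage66 ✓
(stage68, stage73): stage68 overlaps stage73 ✓
(stage69, stage70): stage69 overlaps stage70 ✓
(stage69, stage73): stage69 overlaps stage73 ✓
(stage71, stage66): stage71 overlaps stage66 ✓
(stage71, stage67): stage71 overlaps stage67 ✓
(stage71, stage68): stage71 overlaps stage68 ✓
(stage71, stage69): stage71 overlaps stage69 ✓
(stage71, stage73): stage71 overlaps stage73 ✓
(stage73, stage70): stage73 overlaps stage70 ✓
Count: 19.

19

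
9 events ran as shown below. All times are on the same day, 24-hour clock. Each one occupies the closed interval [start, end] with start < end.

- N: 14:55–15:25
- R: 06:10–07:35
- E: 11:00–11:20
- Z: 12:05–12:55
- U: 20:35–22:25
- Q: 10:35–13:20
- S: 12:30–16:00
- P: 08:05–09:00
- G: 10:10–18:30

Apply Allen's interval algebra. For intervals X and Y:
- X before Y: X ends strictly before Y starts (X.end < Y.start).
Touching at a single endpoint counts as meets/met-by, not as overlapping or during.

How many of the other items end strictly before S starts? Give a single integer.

Target S = [12:30, 16:00].
E [11:00, 11:20] → before → counts.
G [10:10, 18:30] → contains → no.
N [14:55, 15:25] → during → no.
P [08:05, 09:00] → before → counts.
Q [10:35, 13:20] → overlaps → no.
R [06:10, 07:35] → before → counts.
U [20:35, 22:25] → after → no.
Z [12:05, 12:55] → overlaps → no.
Total: 3.

3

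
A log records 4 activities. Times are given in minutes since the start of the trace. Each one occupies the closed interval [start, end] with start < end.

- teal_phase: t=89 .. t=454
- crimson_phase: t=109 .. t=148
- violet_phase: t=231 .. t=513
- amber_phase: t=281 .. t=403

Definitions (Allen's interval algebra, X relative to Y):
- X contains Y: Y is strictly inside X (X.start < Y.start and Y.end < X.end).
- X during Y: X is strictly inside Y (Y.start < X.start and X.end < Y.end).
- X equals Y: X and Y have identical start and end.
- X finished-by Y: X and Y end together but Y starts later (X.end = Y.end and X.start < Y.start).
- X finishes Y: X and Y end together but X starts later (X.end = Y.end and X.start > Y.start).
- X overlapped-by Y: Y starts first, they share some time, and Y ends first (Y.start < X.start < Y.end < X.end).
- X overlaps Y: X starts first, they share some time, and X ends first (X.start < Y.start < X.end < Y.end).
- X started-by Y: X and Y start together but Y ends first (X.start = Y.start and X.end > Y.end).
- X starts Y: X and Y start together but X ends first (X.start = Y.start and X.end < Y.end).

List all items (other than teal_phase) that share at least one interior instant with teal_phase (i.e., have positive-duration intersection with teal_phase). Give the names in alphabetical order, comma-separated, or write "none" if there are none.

amber_phase, crimson_phase, violet_phase

Target teal_phase = [t=89, t=454].
amber_phase [t=281, t=403] → during → yes.
crimson_phase [t=109, t=148] → during → yes.
violet_phase [t=231, t=513] → overlapped-by → yes.
Result: amber_phase, crimson_phase, violet_phase.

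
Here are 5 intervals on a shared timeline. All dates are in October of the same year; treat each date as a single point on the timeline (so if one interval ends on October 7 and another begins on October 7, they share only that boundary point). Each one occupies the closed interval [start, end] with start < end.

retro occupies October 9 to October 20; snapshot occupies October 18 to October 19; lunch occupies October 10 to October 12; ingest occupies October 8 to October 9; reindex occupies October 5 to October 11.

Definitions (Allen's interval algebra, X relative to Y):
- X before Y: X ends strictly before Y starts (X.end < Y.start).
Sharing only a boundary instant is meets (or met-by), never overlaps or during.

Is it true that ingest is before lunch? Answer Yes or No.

Yes

ingest = [October 8, October 9], lunch = [October 10, October 12].
Actual relation of ingest to lunch: before.
Asked whether 'before' holds → Yes.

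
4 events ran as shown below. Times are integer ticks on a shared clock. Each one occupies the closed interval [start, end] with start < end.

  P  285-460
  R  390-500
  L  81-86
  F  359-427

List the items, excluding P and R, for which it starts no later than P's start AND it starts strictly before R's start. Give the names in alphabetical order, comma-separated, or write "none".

L

Conditions: its start is no later than P's start (X.start <= 285) AND its start is strictly before R's start (X.start < 390).
F: start 359 <= 285? ✗; start 359 < 390? ✓ → no.
L: start 81 <= 285? ✓; start 81 < 390? ✓ → yes.
Result: L.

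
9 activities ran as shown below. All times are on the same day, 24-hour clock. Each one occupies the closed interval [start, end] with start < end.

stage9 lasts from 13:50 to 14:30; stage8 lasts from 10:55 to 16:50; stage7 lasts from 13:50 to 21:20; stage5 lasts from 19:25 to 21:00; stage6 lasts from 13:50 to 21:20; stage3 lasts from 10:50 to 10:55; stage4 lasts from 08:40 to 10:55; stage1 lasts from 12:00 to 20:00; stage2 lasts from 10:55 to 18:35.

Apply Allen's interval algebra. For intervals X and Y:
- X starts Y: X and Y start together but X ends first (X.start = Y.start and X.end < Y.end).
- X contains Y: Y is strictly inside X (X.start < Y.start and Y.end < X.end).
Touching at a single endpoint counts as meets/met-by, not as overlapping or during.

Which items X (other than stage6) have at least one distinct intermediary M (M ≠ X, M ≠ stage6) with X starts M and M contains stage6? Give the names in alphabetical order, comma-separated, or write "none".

Target stage6 = [13:50, 21:20].
Intermediaries M with M contains stage6: none.
Union: none.

none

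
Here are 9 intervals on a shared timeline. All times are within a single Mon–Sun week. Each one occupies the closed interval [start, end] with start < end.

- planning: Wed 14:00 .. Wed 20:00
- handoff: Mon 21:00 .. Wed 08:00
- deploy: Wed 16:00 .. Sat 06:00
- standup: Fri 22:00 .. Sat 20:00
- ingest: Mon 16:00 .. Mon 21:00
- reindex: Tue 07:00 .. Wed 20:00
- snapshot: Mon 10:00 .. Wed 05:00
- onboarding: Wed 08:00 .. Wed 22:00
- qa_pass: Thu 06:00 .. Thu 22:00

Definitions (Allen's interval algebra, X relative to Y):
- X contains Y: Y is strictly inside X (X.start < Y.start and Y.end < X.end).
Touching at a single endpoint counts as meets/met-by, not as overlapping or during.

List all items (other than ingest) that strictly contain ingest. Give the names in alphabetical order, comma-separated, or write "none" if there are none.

Target ingest = [Mon 16:00, Mon 21:00].
deploy [Wed 16:00, Sat 06:00] → after → no.
handoff [Mon 21:00, Wed 08:00] → met-by → no.
onboarding [Wed 08:00, Wed 22:00] → after → no.
planning [Wed 14:00, Wed 20:00] → after → no.
qa_pass [Thu 06:00, Thu 22:00] → after → no.
reindex [Tue 07:00, Wed 20:00] → after → no.
snapshot [Mon 10:00, Wed 05:00] → contains → yes.
standup [Fri 22:00, Sat 20:00] → after → no.
Result: snapshot.

snapshot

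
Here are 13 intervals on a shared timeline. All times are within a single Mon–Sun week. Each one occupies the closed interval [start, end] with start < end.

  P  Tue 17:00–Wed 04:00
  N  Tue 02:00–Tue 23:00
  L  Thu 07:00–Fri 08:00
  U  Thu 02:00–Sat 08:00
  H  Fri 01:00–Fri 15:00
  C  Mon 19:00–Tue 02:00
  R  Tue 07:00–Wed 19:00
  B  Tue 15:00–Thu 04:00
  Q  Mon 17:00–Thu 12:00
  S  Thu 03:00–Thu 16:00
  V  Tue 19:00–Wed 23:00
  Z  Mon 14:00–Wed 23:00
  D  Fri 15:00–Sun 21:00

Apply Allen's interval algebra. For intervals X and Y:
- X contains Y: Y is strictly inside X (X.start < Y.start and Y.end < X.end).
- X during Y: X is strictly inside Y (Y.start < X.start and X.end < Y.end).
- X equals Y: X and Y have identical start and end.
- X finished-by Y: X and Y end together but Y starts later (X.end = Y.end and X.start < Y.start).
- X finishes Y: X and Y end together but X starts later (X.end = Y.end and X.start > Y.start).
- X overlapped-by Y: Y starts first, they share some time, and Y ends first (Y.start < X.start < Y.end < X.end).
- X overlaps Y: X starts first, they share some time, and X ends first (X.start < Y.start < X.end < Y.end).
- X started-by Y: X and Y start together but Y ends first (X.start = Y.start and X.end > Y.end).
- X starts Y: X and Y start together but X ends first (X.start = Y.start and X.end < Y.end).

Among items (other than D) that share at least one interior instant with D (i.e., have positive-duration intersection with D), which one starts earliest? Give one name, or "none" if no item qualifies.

Target D = [Fri 15:00, Sun 21:00].
B [Tue 15:00, Thu 04:00] → before → excluded.
C [Mon 19:00, Tue 02:00] → before → excluded.
H [Fri 01:00, Fri 15:00] → meets → excluded.
L [Thu 07:00, Fri 08:00] → before → excluded.
N [Tue 02:00, Tue 23:00] → before → excluded.
P [Tue 17:00, Wed 04:00] → before → excluded.
Q [Mon 17:00, Thu 12:00] → before → excluded.
R [Tue 07:00, Wed 19:00] → before → excluded.
S [Thu 03:00, Thu 16:00] → before → excluded.
U [Thu 02:00, Sat 08:00] → overlaps → candidate.
V [Tue 19:00, Wed 23:00] → before → excluded.
Z [Mon 14:00, Wed 23:00] → before → excluded.
Among candidates, earliest start is Thu 02:00 → U.

U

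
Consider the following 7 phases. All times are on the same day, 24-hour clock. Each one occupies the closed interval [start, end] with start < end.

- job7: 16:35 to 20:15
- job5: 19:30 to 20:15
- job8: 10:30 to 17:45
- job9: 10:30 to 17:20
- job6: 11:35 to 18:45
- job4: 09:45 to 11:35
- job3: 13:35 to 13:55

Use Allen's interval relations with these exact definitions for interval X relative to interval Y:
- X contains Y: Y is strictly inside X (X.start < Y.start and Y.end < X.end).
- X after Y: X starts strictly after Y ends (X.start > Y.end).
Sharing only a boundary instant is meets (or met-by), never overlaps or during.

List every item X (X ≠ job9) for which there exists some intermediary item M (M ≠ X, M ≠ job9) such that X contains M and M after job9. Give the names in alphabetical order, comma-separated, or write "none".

Target job9 = [10:30, 17:20].
Intermediaries M with M after job9: job5.
Via job5 — items with X contains job5: none.
Union: none.

none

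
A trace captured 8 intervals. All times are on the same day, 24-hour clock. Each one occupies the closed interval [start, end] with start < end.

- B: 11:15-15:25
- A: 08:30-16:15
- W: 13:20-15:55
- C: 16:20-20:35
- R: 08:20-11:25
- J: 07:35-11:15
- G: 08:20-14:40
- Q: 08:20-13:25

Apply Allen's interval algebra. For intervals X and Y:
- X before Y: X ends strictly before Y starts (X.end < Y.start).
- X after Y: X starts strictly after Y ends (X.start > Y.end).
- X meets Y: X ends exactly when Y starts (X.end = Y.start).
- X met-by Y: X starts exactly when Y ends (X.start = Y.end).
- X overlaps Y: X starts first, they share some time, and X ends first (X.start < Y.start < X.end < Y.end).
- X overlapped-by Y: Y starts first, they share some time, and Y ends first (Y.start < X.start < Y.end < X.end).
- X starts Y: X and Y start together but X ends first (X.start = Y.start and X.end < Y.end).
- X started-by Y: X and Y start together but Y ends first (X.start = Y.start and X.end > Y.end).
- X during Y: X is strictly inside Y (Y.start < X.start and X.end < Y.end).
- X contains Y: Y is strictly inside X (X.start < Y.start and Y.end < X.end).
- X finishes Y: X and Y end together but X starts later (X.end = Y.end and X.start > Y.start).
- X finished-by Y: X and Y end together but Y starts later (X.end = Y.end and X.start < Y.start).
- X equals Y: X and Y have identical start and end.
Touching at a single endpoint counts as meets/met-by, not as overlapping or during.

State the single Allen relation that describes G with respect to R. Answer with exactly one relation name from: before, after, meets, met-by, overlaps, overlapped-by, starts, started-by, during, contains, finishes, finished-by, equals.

started-by

G = [08:20, 14:40]; R = [08:20, 11:25].
Compare endpoints: G.start = R.start, G.start < R.end, G.end > R.start, G.end > R.end.
That pattern is 'started-by'.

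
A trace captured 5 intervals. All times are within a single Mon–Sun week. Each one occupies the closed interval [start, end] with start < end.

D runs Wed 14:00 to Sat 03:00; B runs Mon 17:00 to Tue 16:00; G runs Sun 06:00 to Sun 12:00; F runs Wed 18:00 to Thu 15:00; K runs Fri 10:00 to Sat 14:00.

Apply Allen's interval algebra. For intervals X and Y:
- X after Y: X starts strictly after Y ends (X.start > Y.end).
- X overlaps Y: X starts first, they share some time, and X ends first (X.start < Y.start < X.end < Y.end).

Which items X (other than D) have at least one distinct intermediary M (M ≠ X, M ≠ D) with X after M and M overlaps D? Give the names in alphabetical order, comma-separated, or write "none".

none

Target D = [Wed 14:00, Sat 03:00].
Intermediaries M with M overlaps D: none.
Union: none.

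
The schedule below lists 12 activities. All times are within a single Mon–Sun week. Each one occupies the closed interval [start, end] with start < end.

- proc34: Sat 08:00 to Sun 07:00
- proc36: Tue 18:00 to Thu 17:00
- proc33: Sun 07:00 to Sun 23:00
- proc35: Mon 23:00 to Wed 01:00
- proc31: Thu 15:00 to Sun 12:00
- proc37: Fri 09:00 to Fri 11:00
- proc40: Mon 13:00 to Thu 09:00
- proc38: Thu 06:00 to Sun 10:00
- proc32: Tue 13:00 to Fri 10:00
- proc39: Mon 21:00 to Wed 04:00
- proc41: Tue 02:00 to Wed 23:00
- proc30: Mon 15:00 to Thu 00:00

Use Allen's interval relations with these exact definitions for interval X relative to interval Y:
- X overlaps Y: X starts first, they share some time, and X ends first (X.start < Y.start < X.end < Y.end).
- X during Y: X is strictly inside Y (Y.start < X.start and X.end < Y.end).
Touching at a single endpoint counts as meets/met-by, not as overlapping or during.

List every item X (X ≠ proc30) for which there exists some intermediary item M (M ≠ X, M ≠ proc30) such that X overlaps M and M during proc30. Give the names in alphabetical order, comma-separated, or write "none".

Target proc30 = [Mon 15:00, Thu 00:00].
Intermediaries M with M during proc30: proc35, proc39, proc41.
Via proc35 — items with X overlaps proc35: none.
Via proc39 — items with X overlaps proc39: none.
Via proc41 — items with X overlaps proc41: proc35, proc39.
Union: proc35, proc39.

proc35, proc39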